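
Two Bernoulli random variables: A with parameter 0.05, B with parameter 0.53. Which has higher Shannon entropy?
B

For binary distributions, entropy is maximized at p=0.5 and decreases as p moves toward 0 or 1.

H(A) = H(0.05) = 0.2864 bits
H(B) = H(0.53) = 0.9974 bits

Distribution B (p=0.53) is closer to uniform (p=0.5), so it has higher entropy.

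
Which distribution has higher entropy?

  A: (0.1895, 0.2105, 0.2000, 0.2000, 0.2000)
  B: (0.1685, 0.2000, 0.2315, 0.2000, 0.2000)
A

Both distributions are close to uniform, making this a harder comparison.

H(A) = 2.3211 bits
H(B) = 2.3147 bits

The distribution closer to uniform has higher entropy.
Answer: A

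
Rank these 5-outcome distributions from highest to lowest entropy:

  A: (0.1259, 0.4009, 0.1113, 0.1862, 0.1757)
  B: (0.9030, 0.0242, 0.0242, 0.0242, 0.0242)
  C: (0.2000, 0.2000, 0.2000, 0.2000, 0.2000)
C > A > B

Key insight: Entropy is maximized by uniform distributions and minimized by concentrated distributions.

- Uniform distributions have maximum entropy log₂(5) = 2.3219 bits
- The more "peaked" or concentrated a distribution, the lower its entropy

Entropies:
  H(A) = 2.1499 bits
  H(B) = 0.6534 bits
  H(C) = 2.3219 bits

Ranking: C > A > B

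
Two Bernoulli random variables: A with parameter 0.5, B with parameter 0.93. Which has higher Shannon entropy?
A

For binary distributions, entropy is maximized at p=0.5 and decreases as p moves toward 0 or 1.

H(A) = H(0.5) = 1.0000 bits
H(B) = H(0.93) = 0.3659 bits

Distribution A (p=0.5) is closer to uniform (p=0.5), so it has higher entropy.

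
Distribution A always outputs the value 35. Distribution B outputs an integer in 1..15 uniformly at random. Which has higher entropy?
B

A is deterministic, so H(A) = 0. B is uniform over 15 outcomes, so H(B) = log₂(15) = 3.907 bits. Any distribution with genuine randomness has higher entropy than a deterministic one.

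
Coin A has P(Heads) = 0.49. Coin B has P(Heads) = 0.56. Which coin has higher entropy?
A

For binary distributions, entropy is maximized at p=0.5 and decreases as p moves toward 0 or 1.

H(A) = H(0.49) = 0.9997 bits
H(B) = H(0.56) = 0.9896 bits

Distribution A (p=0.49) is closer to uniform (p=0.5), so it has higher entropy.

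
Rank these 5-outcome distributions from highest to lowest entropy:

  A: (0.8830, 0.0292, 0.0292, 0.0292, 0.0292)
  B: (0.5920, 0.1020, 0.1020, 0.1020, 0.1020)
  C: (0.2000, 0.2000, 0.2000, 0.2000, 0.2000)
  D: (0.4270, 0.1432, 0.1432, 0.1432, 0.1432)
C > D > B > A

Key insight: Entropy is maximized by uniform distributions and minimized by concentrated distributions.

Entropies:
  H(A) = 0.7547 bits
  H(B) = 1.7914 bits
  H(C) = 2.3219 bits
  H(D) = 2.1306 bits

Ranking: C > D > B > A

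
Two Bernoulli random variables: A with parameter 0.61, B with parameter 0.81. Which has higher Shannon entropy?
A

For binary distributions, entropy is maximized at p=0.5 and decreases as p moves toward 0 or 1.

H(A) = H(0.61) = 0.9648 bits
H(B) = H(0.81) = 0.7015 bits

Distribution A (p=0.61) is closer to uniform (p=0.5), so it has higher entropy.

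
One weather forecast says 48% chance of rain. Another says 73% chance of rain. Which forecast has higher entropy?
48% forecast

Treat each forecast as a Bernoulli distribution. Binary entropy is maximized at p=0.5 and falls off symmetrically toward 0 or 1. The 48% forecast is closer to 50%, so it is more uncertain. H(48%) ≈ 0.999 bits, H(73%) ≈ 0.841 bits.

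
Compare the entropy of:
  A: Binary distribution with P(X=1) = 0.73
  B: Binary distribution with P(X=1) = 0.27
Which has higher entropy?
Equal

For binary distributions, entropy is maximized at p=0.5 and decreases as p moves toward 0 or 1.

H(A) = H(0.73) = 0.8415 bits
H(B) = H(0.27) = 0.8415 bits

Both distributions are equally far from uniform (|0.73-0.5| = |0.27-0.5|), so they have the same entropy.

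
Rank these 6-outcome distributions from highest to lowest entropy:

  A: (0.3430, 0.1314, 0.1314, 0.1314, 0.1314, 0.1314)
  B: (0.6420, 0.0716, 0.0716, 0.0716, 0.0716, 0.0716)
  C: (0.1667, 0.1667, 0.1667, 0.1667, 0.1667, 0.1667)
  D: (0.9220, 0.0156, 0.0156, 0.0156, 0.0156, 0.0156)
C > A > B > D

Key insight: Entropy is maximized by uniform distributions and minimized by concentrated distributions.

Entropies:
  H(A) = 2.4532 bits
  H(B) = 1.7723 bits
  H(C) = 2.5850 bits
  H(D) = 0.5762 bits

Ranking: C > A > B > D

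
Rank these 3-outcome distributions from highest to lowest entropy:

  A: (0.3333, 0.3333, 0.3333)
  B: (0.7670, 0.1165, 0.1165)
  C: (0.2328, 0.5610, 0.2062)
A > C > B

Key insight: Entropy is maximized by uniform distributions and minimized by concentrated distributions.

- Uniform distributions have maximum entropy log₂(3) = 1.5850 bits
- The more "peaked" or concentrated a distribution, the lower its entropy

Entropies:
  H(A) = 1.5850 bits
  H(B) = 1.0162 bits
  H(C) = 1.4270 bits

Ranking: A > C > B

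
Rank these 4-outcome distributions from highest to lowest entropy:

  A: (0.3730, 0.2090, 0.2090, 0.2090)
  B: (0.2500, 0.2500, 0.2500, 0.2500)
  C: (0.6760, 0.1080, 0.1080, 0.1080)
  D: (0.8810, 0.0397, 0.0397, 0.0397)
B > A > C > D

Key insight: Entropy is maximized by uniform distributions and minimized by concentrated distributions.

Entropies:
  H(A) = 1.9467 bits
  H(B) = 2.0000 bits
  H(C) = 1.4222 bits
  H(D) = 0.7151 bits

Ranking: B > A > C > D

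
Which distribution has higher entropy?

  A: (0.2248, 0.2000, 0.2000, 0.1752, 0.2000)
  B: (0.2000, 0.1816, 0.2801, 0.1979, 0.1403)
A

Both distributions are close to uniform, making this a harder comparison.

H(A) = 2.3175 bits
H(B) = 2.2857 bits

The distribution closer to uniform has higher entropy.
Answer: A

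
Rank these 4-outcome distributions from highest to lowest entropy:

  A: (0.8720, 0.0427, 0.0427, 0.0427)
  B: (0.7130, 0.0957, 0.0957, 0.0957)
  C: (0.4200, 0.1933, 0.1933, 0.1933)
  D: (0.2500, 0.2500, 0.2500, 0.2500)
D > C > B > A

Key insight: Entropy is maximized by uniform distributions and minimized by concentrated distributions.

Entropies:
  H(A) = 0.7548 bits
  H(B) = 1.3197 bits
  H(C) = 1.9007 bits
  H(D) = 2.0000 bits

Ranking: D > C > B > A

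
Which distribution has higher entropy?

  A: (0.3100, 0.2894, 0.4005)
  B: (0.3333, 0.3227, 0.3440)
B

Both distributions are close to uniform, making this a harder comparison.

H(A) = 1.5702 bits
H(B) = 1.5845 bits

The distribution closer to uniform has higher entropy.
Answer: B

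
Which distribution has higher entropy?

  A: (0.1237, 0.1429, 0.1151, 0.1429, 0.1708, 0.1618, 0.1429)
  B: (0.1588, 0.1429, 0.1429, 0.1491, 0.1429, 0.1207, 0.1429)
B

Both distributions are close to uniform, making this a harder comparison.

H(A) = 2.7958 bits
H(B) = 2.8033 bits

The distribution closer to uniform has higher entropy.
Answer: B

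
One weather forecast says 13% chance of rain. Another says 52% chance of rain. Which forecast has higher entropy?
52% forecast

Treat each forecast as a Bernoulli distribution. Binary entropy is maximized at p=0.5 and falls off symmetrically toward 0 or 1. The 52% forecast is closer to 50%, so it is more uncertain. H(13%) ≈ 0.557 bits, H(52%) ≈ 0.999 bits.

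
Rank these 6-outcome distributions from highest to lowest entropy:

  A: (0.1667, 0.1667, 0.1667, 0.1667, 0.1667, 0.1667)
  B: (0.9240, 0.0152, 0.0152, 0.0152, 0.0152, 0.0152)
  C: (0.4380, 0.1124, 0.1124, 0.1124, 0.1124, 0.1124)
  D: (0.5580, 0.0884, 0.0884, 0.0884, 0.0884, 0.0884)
A > C > D > B

Key insight: Entropy is maximized by uniform distributions and minimized by concentrated distributions.

Entropies:
  H(A) = 2.5850 bits
  H(B) = 0.5644 bits
  H(C) = 2.2938 bits
  H(D) = 2.0166 bits

Ranking: A > C > D > B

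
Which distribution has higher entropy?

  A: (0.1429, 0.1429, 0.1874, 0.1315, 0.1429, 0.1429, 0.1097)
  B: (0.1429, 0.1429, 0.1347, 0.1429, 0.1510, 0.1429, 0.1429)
B

Both distributions are close to uniform, making this a harder comparison.

H(A) = 2.7915 bits
H(B) = 2.8067 bits

The distribution closer to uniform has higher entropy.
Answer: B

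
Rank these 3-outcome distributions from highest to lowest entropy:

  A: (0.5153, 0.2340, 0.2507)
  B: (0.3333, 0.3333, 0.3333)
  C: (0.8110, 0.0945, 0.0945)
B > A > C

Key insight: Entropy is maximized by uniform distributions and minimized by concentrated distributions.

- Uniform distributions have maximum entropy log₂(3) = 1.5850 bits
- The more "peaked" or concentrated a distribution, the lower its entropy

Entropies:
  H(A) = 1.4836 bits
  H(B) = 1.5850 bits
  H(C) = 0.8884 bits

Ranking: B > A > C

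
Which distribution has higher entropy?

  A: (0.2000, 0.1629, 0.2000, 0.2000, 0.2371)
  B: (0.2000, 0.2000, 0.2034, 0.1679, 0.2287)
B

Both distributions are close to uniform, making this a harder comparison.

H(A) = 2.3119 bits
H(B) = 2.3151 bits

The distribution closer to uniform has higher entropy.
Answer: B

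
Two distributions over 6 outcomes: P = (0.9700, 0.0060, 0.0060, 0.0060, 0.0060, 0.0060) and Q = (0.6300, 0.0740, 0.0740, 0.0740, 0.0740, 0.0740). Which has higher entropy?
Q

P is highly concentrated on one outcome (97%), making it nearly deterministic. Q spreads its mass more evenly (max 63%). The more spread-out distribution has higher entropy: H(P) ≈ 0.264 bits, H(Q) ≈ 1.810 bits.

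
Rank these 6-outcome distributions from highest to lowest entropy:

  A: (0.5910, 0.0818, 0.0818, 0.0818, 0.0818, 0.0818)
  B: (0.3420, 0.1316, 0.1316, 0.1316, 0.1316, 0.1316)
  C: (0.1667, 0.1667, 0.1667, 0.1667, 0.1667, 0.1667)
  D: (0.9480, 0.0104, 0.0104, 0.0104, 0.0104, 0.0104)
C > B > A > D

Key insight: Entropy is maximized by uniform distributions and minimized by concentrated distributions.

Entropies:
  H(A) = 1.9256 bits
  H(B) = 2.4545 bits
  H(C) = 2.5850 bits
  H(D) = 0.4156 bits

Ranking: C > B > A > D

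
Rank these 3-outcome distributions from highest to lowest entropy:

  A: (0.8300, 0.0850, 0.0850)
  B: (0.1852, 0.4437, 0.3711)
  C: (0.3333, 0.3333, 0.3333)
C > B > A

Key insight: Entropy is maximized by uniform distributions and minimized by concentrated distributions.

- Uniform distributions have maximum entropy log₂(3) = 1.5850 bits
- The more "peaked" or concentrated a distribution, the lower its entropy

Entropies:
  H(A) = 0.8277 bits
  H(B) = 1.5014 bits
  H(C) = 1.5850 bits

Ranking: C > B > A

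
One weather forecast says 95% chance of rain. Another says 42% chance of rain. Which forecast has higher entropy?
42% forecast

Treat each forecast as a Bernoulli distribution. Binary entropy is maximized at p=0.5 and falls off symmetrically toward 0 or 1. The 42% forecast is closer to 50%, so it is more uncertain. H(95%) ≈ 0.286 bits, H(42%) ≈ 0.981 bits.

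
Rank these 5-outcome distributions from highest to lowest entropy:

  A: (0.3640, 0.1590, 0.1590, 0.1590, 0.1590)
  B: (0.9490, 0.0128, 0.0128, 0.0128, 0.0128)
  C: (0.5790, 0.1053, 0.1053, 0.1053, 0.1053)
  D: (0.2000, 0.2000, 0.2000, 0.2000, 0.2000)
D > A > C > B

Key insight: Entropy is maximized by uniform distributions and minimized by concentrated distributions.

Entropies:
  H(A) = 2.2180 bits
  H(B) = 0.3926 bits
  H(C) = 1.8239 bits
  H(D) = 2.3219 bits

Ranking: D > A > C > B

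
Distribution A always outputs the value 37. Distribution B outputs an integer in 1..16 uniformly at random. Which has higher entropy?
B

A is deterministic, so H(A) = 0. B is uniform over 16 outcomes, so H(B) = log₂(16) = 4.000 bits. Any distribution with genuine randomness has higher entropy than a deterministic one.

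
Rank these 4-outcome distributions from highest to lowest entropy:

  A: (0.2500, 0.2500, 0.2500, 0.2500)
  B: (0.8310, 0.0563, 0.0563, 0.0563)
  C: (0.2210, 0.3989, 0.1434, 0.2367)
A > C > B

Key insight: Entropy is maximized by uniform distributions and minimized by concentrated distributions.

- Uniform distributions have maximum entropy log₂(4) = 2.0000 bits
- The more "peaked" or concentrated a distribution, the lower its entropy

Entropies:
  H(A) = 2.0000 bits
  H(B) = 0.9233 bits
  H(C) = 1.9041 bits

Ranking: A > C > B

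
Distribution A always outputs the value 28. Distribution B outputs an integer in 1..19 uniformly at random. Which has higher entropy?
B

A is deterministic, so H(A) = 0. B is uniform over 19 outcomes, so H(B) = log₂(19) = 4.248 bits. Any distribution with genuine randomness has higher entropy than a deterministic one.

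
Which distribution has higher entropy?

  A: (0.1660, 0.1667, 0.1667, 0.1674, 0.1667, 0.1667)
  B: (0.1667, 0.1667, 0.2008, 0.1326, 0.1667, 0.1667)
A

Both distributions are close to uniform, making this a harder comparison.

H(A) = 2.5850 bits
H(B) = 2.5748 bits

The distribution closer to uniform has higher entropy.
Answer: A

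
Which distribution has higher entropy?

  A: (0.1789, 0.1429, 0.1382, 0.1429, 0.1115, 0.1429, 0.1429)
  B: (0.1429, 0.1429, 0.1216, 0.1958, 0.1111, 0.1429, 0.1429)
A

Both distributions are close to uniform, making this a harder comparison.

H(A) = 2.7958 bits
H(B) = 2.7868 bits

The distribution closer to uniform has higher entropy.
Answer: A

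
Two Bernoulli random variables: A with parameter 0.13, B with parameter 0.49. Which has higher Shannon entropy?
B

For binary distributions, entropy is maximized at p=0.5 and decreases as p moves toward 0 or 1.

H(A) = H(0.13) = 0.5574 bits
H(B) = H(0.49) = 0.9997 bits

Distribution B (p=0.49) is closer to uniform (p=0.5), so it has higher entropy.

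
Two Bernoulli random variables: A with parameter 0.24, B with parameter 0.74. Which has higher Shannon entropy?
B

For binary distributions, entropy is maximized at p=0.5 and decreases as p moves toward 0 or 1.

H(A) = H(0.24) = 0.7950 bits
H(B) = H(0.74) = 0.8267 bits

Distribution B (p=0.74) is closer to uniform (p=0.5), so it has higher entropy.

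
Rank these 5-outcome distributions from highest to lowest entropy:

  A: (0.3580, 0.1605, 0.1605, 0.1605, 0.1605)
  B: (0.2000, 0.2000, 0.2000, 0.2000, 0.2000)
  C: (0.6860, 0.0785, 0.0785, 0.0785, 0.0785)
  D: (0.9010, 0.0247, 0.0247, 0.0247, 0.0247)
B > A > C > D

Key insight: Entropy is maximized by uniform distributions and minimized by concentrated distributions.

Entropies:
  H(A) = 2.2250 bits
  H(B) = 2.3219 bits
  H(C) = 1.5257 bits
  H(D) = 0.6638 bits

Ranking: B > A > C > D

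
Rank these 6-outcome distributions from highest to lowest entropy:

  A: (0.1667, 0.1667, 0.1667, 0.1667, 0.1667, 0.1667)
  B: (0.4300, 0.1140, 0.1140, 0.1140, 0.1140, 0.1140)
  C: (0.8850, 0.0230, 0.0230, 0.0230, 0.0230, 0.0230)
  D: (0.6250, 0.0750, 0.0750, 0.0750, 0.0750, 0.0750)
A > B > D > C

Key insight: Entropy is maximized by uniform distributions and minimized by concentrated distributions.

Entropies:
  H(A) = 2.5850 bits
  H(B) = 2.3093 bits
  H(C) = 0.7818 bits
  H(D) = 1.8252 bits

Ranking: A > B > D > C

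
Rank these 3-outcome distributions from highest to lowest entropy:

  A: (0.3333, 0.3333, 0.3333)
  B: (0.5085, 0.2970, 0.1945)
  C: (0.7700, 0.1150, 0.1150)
A > B > C

Key insight: Entropy is maximized by uniform distributions and minimized by concentrated distributions.

- Uniform distributions have maximum entropy log₂(3) = 1.5850 bits
- The more "peaked" or concentrated a distribution, the lower its entropy

Entropies:
  H(A) = 1.5850 bits
  H(B) = 1.4758 bits
  H(C) = 1.0080 bits

Ranking: A > B > C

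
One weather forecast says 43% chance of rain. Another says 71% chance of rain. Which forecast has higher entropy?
43% forecast

Treat each forecast as a Bernoulli distribution. Binary entropy is maximized at p=0.5 and falls off symmetrically toward 0 or 1. The 43% forecast is closer to 50%, so it is more uncertain. H(43%) ≈ 0.986 bits, H(71%) ≈ 0.869 bits.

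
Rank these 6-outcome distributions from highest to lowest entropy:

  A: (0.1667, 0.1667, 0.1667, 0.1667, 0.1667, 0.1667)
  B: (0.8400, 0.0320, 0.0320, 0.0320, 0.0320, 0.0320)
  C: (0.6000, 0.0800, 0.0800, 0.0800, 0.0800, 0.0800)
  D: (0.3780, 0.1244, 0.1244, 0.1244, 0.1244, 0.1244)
A > D > C > B

Key insight: Entropy is maximized by uniform distributions and minimized by concentrated distributions.

Entropies:
  H(A) = 2.5850 bits
  H(B) = 1.0058 bits
  H(C) = 1.8997 bits
  H(D) = 2.4009 bits

Ranking: A > D > C > B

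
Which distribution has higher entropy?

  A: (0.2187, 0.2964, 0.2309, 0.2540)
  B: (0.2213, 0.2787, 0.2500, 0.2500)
B

Both distributions are close to uniform, making this a harder comparison.

H(A) = 1.9901 bits
H(B) = 1.9952 bits

The distribution closer to uniform has higher entropy.
Answer: B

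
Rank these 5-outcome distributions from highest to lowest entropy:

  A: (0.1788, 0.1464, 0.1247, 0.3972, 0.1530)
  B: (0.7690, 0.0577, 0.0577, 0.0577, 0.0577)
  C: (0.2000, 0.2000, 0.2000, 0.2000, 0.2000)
C > A > B

Key insight: Entropy is maximized by uniform distributions and minimized by concentrated distributions.

- Uniform distributions have maximum entropy log₂(5) = 2.3219 bits
- The more "peaked" or concentrated a distribution, the lower its entropy

Entropies:
  H(A) = 2.1678 bits
  H(B) = 1.2418 bits
  H(C) = 2.3219 bits

Ranking: C > A > B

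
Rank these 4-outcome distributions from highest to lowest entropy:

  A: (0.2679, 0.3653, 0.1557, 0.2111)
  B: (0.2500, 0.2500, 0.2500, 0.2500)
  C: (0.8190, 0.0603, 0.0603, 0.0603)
B > A > C

Key insight: Entropy is maximized by uniform distributions and minimized by concentrated distributions.

- Uniform distributions have maximum entropy log₂(4) = 2.0000 bits
- The more "peaked" or concentrated a distribution, the lower its entropy

Entropies:
  H(A) = 1.9312 bits
  H(B) = 2.0000 bits
  H(C) = 0.9691 bits

Ranking: B > A > C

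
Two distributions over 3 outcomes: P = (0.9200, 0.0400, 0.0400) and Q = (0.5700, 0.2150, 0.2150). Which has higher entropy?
Q

P is highly concentrated on one outcome (92%), making it nearly deterministic. Q spreads its mass more evenly (max 57%). The more spread-out distribution has higher entropy: H(P) ≈ 0.482 bits, H(Q) ≈ 1.416 bits.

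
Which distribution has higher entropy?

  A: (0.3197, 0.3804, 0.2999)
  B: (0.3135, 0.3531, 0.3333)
B

Both distributions are close to uniform, making this a harder comparison.

H(A) = 1.5775 bits
H(B) = 1.5833 bits

The distribution closer to uniform has higher entropy.
Answer: B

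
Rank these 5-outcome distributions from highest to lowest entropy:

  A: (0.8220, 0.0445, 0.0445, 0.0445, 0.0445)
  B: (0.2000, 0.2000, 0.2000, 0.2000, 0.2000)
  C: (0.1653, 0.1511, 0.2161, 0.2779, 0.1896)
B > C > A

Key insight: Entropy is maximized by uniform distributions and minimized by concentrated distributions.

- Uniform distributions have maximum entropy log₂(5) = 2.3219 bits
- The more "peaked" or concentrated a distribution, the lower its entropy

Entropies:
  H(A) = 1.0317 bits
  H(B) = 2.3219 bits
  H(C) = 2.2871 bits

Ranking: B > C > A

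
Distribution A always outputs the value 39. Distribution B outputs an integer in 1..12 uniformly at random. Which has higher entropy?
B

A is deterministic, so H(A) = 0. B is uniform over 12 outcomes, so H(B) = log₂(12) = 3.585 bits. Any distribution with genuine randomness has higher entropy than a deterministic one.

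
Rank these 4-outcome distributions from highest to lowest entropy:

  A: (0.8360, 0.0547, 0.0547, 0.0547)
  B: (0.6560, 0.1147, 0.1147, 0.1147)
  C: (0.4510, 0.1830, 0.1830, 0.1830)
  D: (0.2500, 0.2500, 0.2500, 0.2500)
D > C > B > A

Key insight: Entropy is maximized by uniform distributions and minimized by concentrated distributions.

Entropies:
  H(A) = 0.9037 bits
  H(B) = 1.4738 bits
  H(C) = 1.8632 bits
  H(D) = 2.0000 bits

Ranking: D > C > B > A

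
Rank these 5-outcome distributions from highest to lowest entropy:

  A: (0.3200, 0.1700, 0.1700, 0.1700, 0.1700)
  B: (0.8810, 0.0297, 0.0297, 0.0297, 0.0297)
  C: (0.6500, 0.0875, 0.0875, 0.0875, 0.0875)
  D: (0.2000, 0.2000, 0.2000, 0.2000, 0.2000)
D > A > C > B

Key insight: Entropy is maximized by uniform distributions and minimized by concentrated distributions.

Entropies:
  H(A) = 2.2644 bits
  H(B) = 0.7645 bits
  H(C) = 1.6341 bits
  H(D) = 2.3219 bits

Ranking: D > A > C > B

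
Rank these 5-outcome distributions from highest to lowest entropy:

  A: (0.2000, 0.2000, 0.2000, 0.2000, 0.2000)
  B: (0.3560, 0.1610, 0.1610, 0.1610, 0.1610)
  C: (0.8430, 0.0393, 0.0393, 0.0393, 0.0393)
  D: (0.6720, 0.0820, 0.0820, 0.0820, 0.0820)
A > B > D > C

Key insight: Entropy is maximized by uniform distributions and minimized by concentrated distributions.

Entropies:
  H(A) = 2.3219 bits
  H(B) = 2.2273 bits
  H(C) = 0.9411 bits
  H(D) = 1.5689 bits

Ranking: A > B > D > C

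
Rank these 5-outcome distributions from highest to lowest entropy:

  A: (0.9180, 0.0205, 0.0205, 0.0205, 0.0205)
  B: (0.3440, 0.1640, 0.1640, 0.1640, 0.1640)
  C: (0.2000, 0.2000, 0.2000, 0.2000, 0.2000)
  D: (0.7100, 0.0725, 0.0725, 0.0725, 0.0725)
C > B > D > A

Key insight: Entropy is maximized by uniform distributions and minimized by concentrated distributions.

Entropies:
  H(A) = 0.5732 bits
  H(B) = 2.2406 bits
  H(C) = 2.3219 bits
  H(D) = 1.4487 bits

Ranking: C > B > D > A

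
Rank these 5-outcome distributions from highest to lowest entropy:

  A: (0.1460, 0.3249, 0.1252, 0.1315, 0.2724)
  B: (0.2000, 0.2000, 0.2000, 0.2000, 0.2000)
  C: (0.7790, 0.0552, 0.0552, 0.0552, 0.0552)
B > A > C

Key insight: Entropy is maximized by uniform distributions and minimized by concentrated distributions.

- Uniform distributions have maximum entropy log₂(5) = 2.3219 bits
- The more "peaked" or concentrated a distribution, the lower its entropy

Entropies:
  H(A) = 2.2035 bits
  H(B) = 2.3219 bits
  H(C) = 1.2040 bits

Ranking: B > A > C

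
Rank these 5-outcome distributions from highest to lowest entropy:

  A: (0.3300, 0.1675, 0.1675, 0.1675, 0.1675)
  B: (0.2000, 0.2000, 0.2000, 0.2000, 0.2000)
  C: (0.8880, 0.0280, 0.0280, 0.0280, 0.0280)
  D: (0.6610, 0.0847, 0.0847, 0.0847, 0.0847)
B > A > D > C

Key insight: Entropy is maximized by uniform distributions and minimized by concentrated distributions.

Entropies:
  H(A) = 2.2549 bits
  H(B) = 2.3219 bits
  H(C) = 0.7299 bits
  H(D) = 1.6019 bits

Ranking: B > A > D > C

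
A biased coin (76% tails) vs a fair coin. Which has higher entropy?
Fair coin

The fair coin is uniform (p=0.5), maximizing binary entropy at 1 bit. The biased coin has H(0.76) ≈ 0.795 bits — its outcome is more predictable, so its entropy is lower.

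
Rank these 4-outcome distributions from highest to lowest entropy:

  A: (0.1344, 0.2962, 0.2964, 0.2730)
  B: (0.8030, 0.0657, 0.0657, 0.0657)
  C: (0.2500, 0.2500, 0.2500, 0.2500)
C > A > B

Key insight: Entropy is maximized by uniform distributions and minimized by concentrated distributions.

- Uniform distributions have maximum entropy log₂(4) = 2.0000 bits
- The more "peaked" or concentrated a distribution, the lower its entropy

Entropies:
  H(A) = 1.9404 bits
  H(B) = 1.0281 bits
  H(C) = 2.0000 bits

Ranking: C > A > B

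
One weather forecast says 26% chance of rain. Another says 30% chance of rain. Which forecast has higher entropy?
30% forecast

Treat each forecast as a Bernoulli distribution. Binary entropy is maximized at p=0.5 and falls off symmetrically toward 0 or 1. The 30% forecast is closer to 50%, so it is more uncertain. H(26%) ≈ 0.827 bits, H(30%) ≈ 0.881 bits.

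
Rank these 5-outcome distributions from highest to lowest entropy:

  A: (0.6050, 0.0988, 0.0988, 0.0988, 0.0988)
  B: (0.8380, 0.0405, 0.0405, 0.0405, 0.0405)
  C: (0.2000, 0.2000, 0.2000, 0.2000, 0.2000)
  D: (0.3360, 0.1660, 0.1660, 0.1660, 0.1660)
C > D > A > B

Key insight: Entropy is maximized by uniform distributions and minimized by concentrated distributions.

Entropies:
  H(A) = 1.7580 bits
  H(B) = 0.9631 bits
  H(C) = 2.3219 bits
  H(D) = 2.2489 bits

Ranking: C > D > A > B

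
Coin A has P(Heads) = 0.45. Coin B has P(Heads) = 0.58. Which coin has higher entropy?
A

For binary distributions, entropy is maximized at p=0.5 and decreases as p moves toward 0 or 1.

H(A) = H(0.45) = 0.9928 bits
H(B) = H(0.58) = 0.9815 bits

Distribution A (p=0.45) is closer to uniform (p=0.5), so it has higher entropy.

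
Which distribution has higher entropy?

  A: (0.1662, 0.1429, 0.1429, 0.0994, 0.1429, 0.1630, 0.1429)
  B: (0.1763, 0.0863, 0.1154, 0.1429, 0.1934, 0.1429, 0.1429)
A

Both distributions are close to uniform, making this a harder comparison.

H(A) = 2.7921 bits
H(B) = 2.7676 bits

The distribution closer to uniform has higher entropy.
Answer: A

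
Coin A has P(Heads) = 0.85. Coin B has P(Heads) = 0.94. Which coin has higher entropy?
A

For binary distributions, entropy is maximized at p=0.5 and decreases as p moves toward 0 or 1.

H(A) = H(0.85) = 0.6098 bits
H(B) = H(0.94) = 0.3274 bits

Distribution A (p=0.85) is closer to uniform (p=0.5), so it has higher entropy.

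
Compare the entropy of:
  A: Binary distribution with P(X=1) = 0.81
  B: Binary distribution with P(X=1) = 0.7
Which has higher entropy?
B

For binary distributions, entropy is maximized at p=0.5 and decreases as p moves toward 0 or 1.

H(A) = H(0.81) = 0.7015 bits
H(B) = H(0.7) = 0.8813 bits

Distribution B (p=0.7) is closer to uniform (p=0.5), so it has higher entropy.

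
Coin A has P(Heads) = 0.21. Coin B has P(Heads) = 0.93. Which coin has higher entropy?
A

For binary distributions, entropy is maximized at p=0.5 and decreases as p moves toward 0 or 1.

H(A) = H(0.21) = 0.7415 bits
H(B) = H(0.93) = 0.3659 bits

Distribution A (p=0.21) is closer to uniform (p=0.5), so it has higher entropy.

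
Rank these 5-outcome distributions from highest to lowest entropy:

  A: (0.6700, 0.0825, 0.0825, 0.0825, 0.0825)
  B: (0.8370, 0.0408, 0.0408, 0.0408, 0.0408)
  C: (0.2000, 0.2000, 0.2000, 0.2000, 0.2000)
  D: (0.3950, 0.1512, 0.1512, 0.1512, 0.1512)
C > D > A > B

Key insight: Entropy is maximized by uniform distributions and minimized by concentrated distributions.

Entropies:
  H(A) = 1.5749 bits
  H(B) = 0.9674 bits
  H(C) = 2.3219 bits
  H(D) = 2.1780 bits

Ranking: C > D > A > B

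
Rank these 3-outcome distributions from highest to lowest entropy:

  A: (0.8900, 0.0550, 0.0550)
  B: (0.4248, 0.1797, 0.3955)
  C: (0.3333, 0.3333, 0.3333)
C > B > A

Key insight: Entropy is maximized by uniform distributions and minimized by concentrated distributions.

- Uniform distributions have maximum entropy log₂(3) = 1.5850 bits
- The more "peaked" or concentrated a distribution, the lower its entropy

Entropies:
  H(A) = 0.6099 bits
  H(B) = 1.4989 bits
  H(C) = 1.5850 bits

Ranking: C > B > A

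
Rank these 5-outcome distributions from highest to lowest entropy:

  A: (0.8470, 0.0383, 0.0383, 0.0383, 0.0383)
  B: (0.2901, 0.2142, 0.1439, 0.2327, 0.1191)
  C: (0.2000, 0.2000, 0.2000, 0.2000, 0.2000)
C > B > A

Key insight: Entropy is maximized by uniform distributions and minimized by concentrated distributions.

- Uniform distributions have maximum entropy log₂(5) = 2.3219 bits
- The more "peaked" or concentrated a distribution, the lower its entropy

Entropies:
  H(A) = 0.9233 bits
  H(B) = 2.2517 bits
  H(C) = 2.3219 bits

Ranking: C > B > A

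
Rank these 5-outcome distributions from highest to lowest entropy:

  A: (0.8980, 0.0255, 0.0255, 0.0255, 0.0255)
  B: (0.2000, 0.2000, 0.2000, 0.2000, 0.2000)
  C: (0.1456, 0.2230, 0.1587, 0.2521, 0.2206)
B > C > A

Key insight: Entropy is maximized by uniform distributions and minimized by concentrated distributions.

- Uniform distributions have maximum entropy log₂(5) = 2.3219 bits
- The more "peaked" or concentrated a distribution, the lower its entropy

Entropies:
  H(A) = 0.6793 bits
  H(B) = 2.3219 bits
  H(C) = 2.2911 bits

Ranking: B > C > A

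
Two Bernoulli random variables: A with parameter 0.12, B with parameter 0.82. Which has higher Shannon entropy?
B

For binary distributions, entropy is maximized at p=0.5 and decreases as p moves toward 0 or 1.

H(A) = H(0.12) = 0.5294 bits
H(B) = H(0.82) = 0.6801 bits

Distribution B (p=0.82) is closer to uniform (p=0.5), so it has higher entropy.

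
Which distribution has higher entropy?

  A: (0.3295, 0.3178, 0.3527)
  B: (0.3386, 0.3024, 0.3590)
A

Both distributions are close to uniform, making this a harder comparison.

H(A) = 1.5836 bits
H(B) = 1.5814 bits

The distribution closer to uniform has higher entropy.
Answer: A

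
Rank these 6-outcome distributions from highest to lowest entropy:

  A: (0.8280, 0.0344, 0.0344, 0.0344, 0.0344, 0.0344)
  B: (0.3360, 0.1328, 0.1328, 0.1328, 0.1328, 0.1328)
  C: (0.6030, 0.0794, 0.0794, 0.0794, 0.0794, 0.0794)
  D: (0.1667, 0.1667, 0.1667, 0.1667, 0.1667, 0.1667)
D > B > C > A

Key insight: Entropy is maximized by uniform distributions and minimized by concentrated distributions.

Entropies:
  H(A) = 1.0616 bits
  H(B) = 2.4627 bits
  H(C) = 1.8910 bits
  H(D) = 2.5850 bits

Ranking: D > B > C > A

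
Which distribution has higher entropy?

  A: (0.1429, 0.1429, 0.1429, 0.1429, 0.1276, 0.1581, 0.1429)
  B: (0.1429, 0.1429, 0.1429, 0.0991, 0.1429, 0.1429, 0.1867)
A

Both distributions are close to uniform, making this a harder comparison.

H(A) = 2.8050 bits
H(B) = 2.7877 bits

The distribution closer to uniform has higher entropy.
Answer: A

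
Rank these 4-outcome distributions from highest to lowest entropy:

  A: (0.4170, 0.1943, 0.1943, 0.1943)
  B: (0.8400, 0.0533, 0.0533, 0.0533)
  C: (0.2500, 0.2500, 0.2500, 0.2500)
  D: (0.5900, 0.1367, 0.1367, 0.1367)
C > A > D > B

Key insight: Entropy is maximized by uniform distributions and minimized by concentrated distributions.

Entropies:
  H(A) = 1.9041 bits
  H(B) = 0.8879 bits
  H(C) = 2.0000 bits
  H(D) = 1.6263 bits

Ranking: C > A > D > B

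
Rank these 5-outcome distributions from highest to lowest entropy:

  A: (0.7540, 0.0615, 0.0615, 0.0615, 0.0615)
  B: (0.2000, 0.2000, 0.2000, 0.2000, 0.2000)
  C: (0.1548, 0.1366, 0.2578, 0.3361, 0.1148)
B > C > A

Key insight: Entropy is maximized by uniform distributions and minimized by concentrated distributions.

- Uniform distributions have maximum entropy log₂(5) = 2.3219 bits
- The more "peaked" or concentrated a distribution, the lower its entropy

Entropies:
  H(A) = 1.2969 bits
  H(B) = 2.3219 bits
  H(C) = 2.2003 bits

Ranking: B > C > A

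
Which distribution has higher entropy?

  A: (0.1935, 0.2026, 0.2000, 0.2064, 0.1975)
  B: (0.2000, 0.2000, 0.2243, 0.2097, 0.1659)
A

Both distributions are close to uniform, making this a harder comparison.

H(A) = 2.3216 bits
H(B) = 2.3151 bits

The distribution closer to uniform has higher entropy.
Answer: A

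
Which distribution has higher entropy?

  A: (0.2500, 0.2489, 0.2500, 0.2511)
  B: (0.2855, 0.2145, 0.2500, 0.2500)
A

Both distributions are close to uniform, making this a harder comparison.

H(A) = 2.0000 bits
H(B) = 1.9927 bits

The distribution closer to uniform has higher entropy.
Answer: A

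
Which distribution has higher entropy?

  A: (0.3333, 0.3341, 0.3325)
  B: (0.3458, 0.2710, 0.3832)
A

Both distributions are close to uniform, making this a harder comparison.

H(A) = 1.5850 bits
H(B) = 1.5705 bits

The distribution closer to uniform has higher entropy.
Answer: A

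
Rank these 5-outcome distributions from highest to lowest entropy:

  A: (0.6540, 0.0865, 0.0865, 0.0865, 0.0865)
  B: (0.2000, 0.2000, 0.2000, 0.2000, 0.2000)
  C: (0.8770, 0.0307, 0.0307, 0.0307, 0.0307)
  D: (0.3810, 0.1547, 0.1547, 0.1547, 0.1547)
B > D > A > C

Key insight: Entropy is maximized by uniform distributions and minimized by concentrated distributions.

Entropies:
  H(A) = 1.6224 bits
  H(B) = 2.3219 bits
  H(C) = 0.7839 bits
  H(D) = 2.1967 bits

Ranking: B > D > A > C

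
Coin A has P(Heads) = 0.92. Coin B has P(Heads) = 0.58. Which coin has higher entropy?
B

For binary distributions, entropy is maximized at p=0.5 and decreases as p moves toward 0 or 1.

H(A) = H(0.92) = 0.4022 bits
H(B) = H(0.58) = 0.9815 bits

Distribution B (p=0.58) is closer to uniform (p=0.5), so it has higher entropy.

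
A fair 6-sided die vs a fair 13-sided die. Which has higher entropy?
13-sided die

Both are uniform distributions; for uniform over n outcomes, H = log₂(n). H(6-sided) = log₂(6) = 2.585 bits and H(13-sided) = log₂(13) = 3.700 bits. More outcomes in a uniform distribution means higher entropy.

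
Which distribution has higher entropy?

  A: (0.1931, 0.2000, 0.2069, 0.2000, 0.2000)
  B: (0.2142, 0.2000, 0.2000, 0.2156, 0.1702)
A

Both distributions are close to uniform, making this a harder comparison.

H(A) = 2.3216 bits
H(B) = 2.3170 bits

The distribution closer to uniform has higher entropy.
Answer: A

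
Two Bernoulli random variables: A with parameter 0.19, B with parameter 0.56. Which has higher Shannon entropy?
B

For binary distributions, entropy is maximized at p=0.5 and decreases as p moves toward 0 or 1.

H(A) = H(0.19) = 0.7015 bits
H(B) = H(0.56) = 0.9896 bits

Distribution B (p=0.56) is closer to uniform (p=0.5), so it has higher entropy.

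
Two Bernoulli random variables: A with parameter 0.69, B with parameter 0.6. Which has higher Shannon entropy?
B

For binary distributions, entropy is maximized at p=0.5 and decreases as p moves toward 0 or 1.

H(A) = H(0.69) = 0.8932 bits
H(B) = H(0.6) = 0.9710 bits

Distribution B (p=0.6) is closer to uniform (p=0.5), so it has higher entropy.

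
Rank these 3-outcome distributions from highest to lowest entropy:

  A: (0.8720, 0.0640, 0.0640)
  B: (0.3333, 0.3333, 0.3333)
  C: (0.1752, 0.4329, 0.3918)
B > C > A

Key insight: Entropy is maximized by uniform distributions and minimized by concentrated distributions.

- Uniform distributions have maximum entropy log₂(3) = 1.5850 bits
- The more "peaked" or concentrated a distribution, the lower its entropy

Entropies:
  H(A) = 0.6799 bits
  H(B) = 1.5850 bits
  H(C) = 1.4928 bits

Ranking: B > C > A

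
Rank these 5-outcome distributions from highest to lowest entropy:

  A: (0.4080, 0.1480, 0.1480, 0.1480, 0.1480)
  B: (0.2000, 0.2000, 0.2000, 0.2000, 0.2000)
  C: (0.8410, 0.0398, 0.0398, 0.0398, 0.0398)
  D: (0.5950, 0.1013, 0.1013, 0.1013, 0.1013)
B > A > D > C

Key insight: Entropy is maximized by uniform distributions and minimized by concentrated distributions.

Entropies:
  H(A) = 2.1594 bits
  H(B) = 2.3219 bits
  H(C) = 0.9499 bits
  H(D) = 1.7838 bits

Ranking: B > A > D > C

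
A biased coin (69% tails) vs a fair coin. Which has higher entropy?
Fair coin

The fair coin is uniform (p=0.5), maximizing binary entropy at 1 bit. The biased coin has H(0.69) ≈ 0.893 bits — its outcome is more predictable, so its entropy is lower.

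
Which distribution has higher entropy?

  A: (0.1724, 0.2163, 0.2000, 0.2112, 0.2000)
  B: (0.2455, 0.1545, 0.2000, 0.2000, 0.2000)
A

Both distributions are close to uniform, making this a harder comparison.

H(A) = 2.3177 bits
H(B) = 2.3068 bits

The distribution closer to uniform has higher entropy.
Answer: A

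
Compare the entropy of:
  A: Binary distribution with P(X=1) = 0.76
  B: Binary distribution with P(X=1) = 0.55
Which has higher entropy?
B

For binary distributions, entropy is maximized at p=0.5 and decreases as p moves toward 0 or 1.

H(A) = H(0.76) = 0.7950 bits
H(B) = H(0.55) = 0.9928 bits

Distribution B (p=0.55) is closer to uniform (p=0.5), so it has higher entropy.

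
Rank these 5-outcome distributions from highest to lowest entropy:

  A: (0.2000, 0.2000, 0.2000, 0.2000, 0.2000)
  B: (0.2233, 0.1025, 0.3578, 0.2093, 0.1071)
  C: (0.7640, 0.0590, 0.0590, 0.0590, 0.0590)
A > B > C

Key insight: Entropy is maximized by uniform distributions and minimized by concentrated distributions.

- Uniform distributions have maximum entropy log₂(5) = 2.3219 bits
- The more "peaked" or concentrated a distribution, the lower its entropy

Entropies:
  H(A) = 2.3219 bits
  H(B) = 2.1677 bits
  H(C) = 1.2603 bits

Ranking: A > B > C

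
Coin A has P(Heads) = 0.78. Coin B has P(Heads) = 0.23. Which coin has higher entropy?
B

For binary distributions, entropy is maximized at p=0.5 and decreases as p moves toward 0 or 1.

H(A) = H(0.78) = 0.7602 bits
H(B) = H(0.23) = 0.7780 bits

Distribution B (p=0.23) is closer to uniform (p=0.5), so it has higher entropy.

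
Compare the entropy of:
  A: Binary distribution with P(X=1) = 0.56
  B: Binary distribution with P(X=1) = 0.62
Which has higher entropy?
A

For binary distributions, entropy is maximized at p=0.5 and decreases as p moves toward 0 or 1.

H(A) = H(0.56) = 0.9896 bits
H(B) = H(0.62) = 0.9580 bits

Distribution A (p=0.56) is closer to uniform (p=0.5), so it has higher entropy.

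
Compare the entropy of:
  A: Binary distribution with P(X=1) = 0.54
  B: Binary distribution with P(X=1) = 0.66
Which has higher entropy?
A

For binary distributions, entropy is maximized at p=0.5 and decreases as p moves toward 0 or 1.

H(A) = H(0.54) = 0.9954 bits
H(B) = H(0.66) = 0.9248 bits

Distribution A (p=0.54) is closer to uniform (p=0.5), so it has higher entropy.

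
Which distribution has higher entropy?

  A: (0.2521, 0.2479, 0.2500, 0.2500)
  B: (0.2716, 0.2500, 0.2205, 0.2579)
A

Both distributions are close to uniform, making this a harder comparison.

H(A) = 2.0000 bits
H(B) = 1.9959 bits

The distribution closer to uniform has higher entropy.
Answer: A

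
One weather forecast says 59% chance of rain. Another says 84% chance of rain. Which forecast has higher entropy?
59% forecast

Treat each forecast as a Bernoulli distribution. Binary entropy is maximized at p=0.5 and falls off symmetrically toward 0 or 1. The 59% forecast is closer to 50%, so it is more uncertain. H(59%) ≈ 0.977 bits, H(84%) ≈ 0.634 bits.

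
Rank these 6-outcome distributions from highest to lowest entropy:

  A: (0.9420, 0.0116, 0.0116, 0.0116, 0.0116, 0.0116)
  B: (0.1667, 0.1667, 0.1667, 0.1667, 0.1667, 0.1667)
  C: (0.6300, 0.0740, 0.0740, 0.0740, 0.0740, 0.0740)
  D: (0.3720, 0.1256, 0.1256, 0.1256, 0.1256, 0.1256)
B > D > C > A

Key insight: Entropy is maximized by uniform distributions and minimized by concentrated distributions.

Entropies:
  H(A) = 0.4541 bits
  H(B) = 2.5850 bits
  H(C) = 1.8098 bits
  H(D) = 2.4104 bits

Ranking: B > D > C > A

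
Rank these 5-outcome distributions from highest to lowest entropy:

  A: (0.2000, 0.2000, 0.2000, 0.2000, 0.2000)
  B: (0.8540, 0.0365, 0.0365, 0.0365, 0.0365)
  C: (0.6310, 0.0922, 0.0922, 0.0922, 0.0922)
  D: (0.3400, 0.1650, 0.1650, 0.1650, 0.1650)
A > D > C > B

Key insight: Entropy is maximized by uniform distributions and minimized by concentrated distributions.

Entropies:
  H(A) = 2.3219 bits
  H(B) = 0.8917 bits
  H(C) = 1.6879 bits
  H(D) = 2.2448 bits

Ranking: A > D > C > B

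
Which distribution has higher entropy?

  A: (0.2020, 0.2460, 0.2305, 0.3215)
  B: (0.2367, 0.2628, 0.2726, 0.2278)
B

Both distributions are close to uniform, making this a harder comparison.

H(A) = 1.9782 bits
H(B) = 1.9961 bits

The distribution closer to uniform has higher entropy.
Answer: B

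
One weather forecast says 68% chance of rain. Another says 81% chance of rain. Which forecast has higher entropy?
68% forecast

Treat each forecast as a Bernoulli distribution. Binary entropy is maximized at p=0.5 and falls off symmetrically toward 0 or 1. The 68% forecast is closer to 50%, so it is more uncertain. H(68%) ≈ 0.904 bits, H(81%) ≈ 0.701 bits.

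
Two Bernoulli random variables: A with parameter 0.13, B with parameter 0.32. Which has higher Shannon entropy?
B

For binary distributions, entropy is maximized at p=0.5 and decreases as p moves toward 0 or 1.

H(A) = H(0.13) = 0.5574 bits
H(B) = H(0.32) = 0.9044 bits

Distribution B (p=0.32) is closer to uniform (p=0.5), so it has higher entropy.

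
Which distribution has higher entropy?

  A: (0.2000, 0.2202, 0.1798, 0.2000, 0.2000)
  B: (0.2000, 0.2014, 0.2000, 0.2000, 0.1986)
B

Both distributions are close to uniform, making this a harder comparison.

H(A) = 2.3190 bits
H(B) = 2.3219 bits

The distribution closer to uniform has higher entropy.
Answer: B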